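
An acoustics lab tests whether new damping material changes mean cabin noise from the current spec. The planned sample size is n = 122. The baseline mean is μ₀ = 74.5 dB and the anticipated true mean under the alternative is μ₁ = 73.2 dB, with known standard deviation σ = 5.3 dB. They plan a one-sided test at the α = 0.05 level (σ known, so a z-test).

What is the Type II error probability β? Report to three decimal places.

Standardized effect: d = |μ₁ − μ₀| / σ = |73.2 − 74.5| / 5.3 = 0.2453
Noncentrality parameter: δ = d·√n = 0.2453 × √122 = 2.7092
Critical value for a one-sided test at α = 0.05: z_α = 1.645.
Power = Φ(δ − 1.645) = Φ(1.064) = 0.8564.
Type II error: β = 1 − power = 1 − 0.8564 = 0.1436.

β ≈ 0.144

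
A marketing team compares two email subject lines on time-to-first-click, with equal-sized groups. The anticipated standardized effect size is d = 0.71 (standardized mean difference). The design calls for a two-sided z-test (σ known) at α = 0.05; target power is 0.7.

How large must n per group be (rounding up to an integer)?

For power 0.7 need Φ(δ − z_{0.025}) = 0.7, so δ = z_{0.025} + z_{0.30} = 1.960 + 0.524 = 2.484.
(The Φ(−δ − z_{α/2}) term is vanishingly small for δ > 0 and is dropped in the standard sample-size formula.)
δ = d·√(n/2) ⇒ n = 2(δ/d)² = 2 × (2.484 / 0.71)² = 24.49.
Rounding up, n = 25 per group.

n = 25 per group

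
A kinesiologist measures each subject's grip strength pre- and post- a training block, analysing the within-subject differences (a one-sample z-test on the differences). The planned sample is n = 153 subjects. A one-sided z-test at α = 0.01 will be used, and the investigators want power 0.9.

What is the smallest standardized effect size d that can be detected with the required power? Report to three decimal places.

d ≈ 0.292

Required noncentrality: δ = z_{0.01} + z_{0.10} = 2.326 + 1.282 = 3.608.
δ = d·√n ⇒ d = δ/√n = 3.608/√153 = 0.2917.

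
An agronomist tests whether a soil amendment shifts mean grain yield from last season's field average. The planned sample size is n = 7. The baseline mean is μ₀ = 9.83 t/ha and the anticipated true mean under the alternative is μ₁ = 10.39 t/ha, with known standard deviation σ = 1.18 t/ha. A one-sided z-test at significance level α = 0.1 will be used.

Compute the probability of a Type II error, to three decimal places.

Standardized effect: d = |μ₁ − μ₀| / σ = |10.39 − 9.83| / 1.18 = 0.4746
Noncentrality parameter: δ = d·√n = 0.4746 × √7 = 1.2556
One-sided α = 0.1 → critical value z_{0.1} = 1.282.
Power = Φ(δ − 1.282) = Φ(-0.026) = 0.4897.
Type II error: β = 1 − power = 1 − 0.4897 = 0.5103.

β ≈ 0.510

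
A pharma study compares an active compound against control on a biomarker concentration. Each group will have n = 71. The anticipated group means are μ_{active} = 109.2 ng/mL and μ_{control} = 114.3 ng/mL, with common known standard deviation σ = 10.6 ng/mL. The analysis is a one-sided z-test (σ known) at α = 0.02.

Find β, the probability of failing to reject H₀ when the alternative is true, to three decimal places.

Standardized effect: d = |μ_{active} − μ_{control}| / σ = |109.2 − 114.3| / 10.6 = 0.4811
Noncentrality parameter: δ = d·√(n/2) = 0.4811 × √(71/2) = 2.8667
Critical value for a one-sided test at α = 0.02: z_α = 2.054.
Power = P(Z > 2.054 − δ) = Φ(0.813) = 0.7919.
Type II error: β = 1 − power = 1 − 0.7919 = 0.2081.

β ≈ 0.208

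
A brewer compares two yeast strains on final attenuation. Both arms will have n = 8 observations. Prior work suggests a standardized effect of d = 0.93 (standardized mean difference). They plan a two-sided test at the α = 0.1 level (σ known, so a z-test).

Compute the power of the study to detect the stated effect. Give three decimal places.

Noncentrality parameter: δ = d·√(n/2) = 0.93 × √(8/2) = 1.8600
Two-sided α = 0.1 → critical value z_{0.05} = 1.645.
Power = Φ(δ − 1.645) + Φ(−δ − 1.645) = Φ(0.215) + Φ(-3.505) = 0.5852 + 0.0002 = 0.5854.

Power ≈ 0.585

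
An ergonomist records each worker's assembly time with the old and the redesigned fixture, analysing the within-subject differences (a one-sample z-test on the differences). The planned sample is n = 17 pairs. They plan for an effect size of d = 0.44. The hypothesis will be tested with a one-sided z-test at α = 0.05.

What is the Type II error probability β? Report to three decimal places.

Noncentrality parameter: δ = d·√n = 0.44 × √17 = 1.8142
Critical value for a one-sided test at α = 0.05: z_α = 1.645.
Power = P(Z > 1.645 − δ) = Φ(0.169) = 0.5672.
Type II error: β = 1 − power = 1 − 0.5672 = 0.4328.

β ≈ 0.433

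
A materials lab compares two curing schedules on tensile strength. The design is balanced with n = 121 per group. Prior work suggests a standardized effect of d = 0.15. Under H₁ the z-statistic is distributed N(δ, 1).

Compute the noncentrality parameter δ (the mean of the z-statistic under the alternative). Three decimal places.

δ = d·√(n/2) = 0.15 × √(121/2) = 1.1667

δ ≈ 1.167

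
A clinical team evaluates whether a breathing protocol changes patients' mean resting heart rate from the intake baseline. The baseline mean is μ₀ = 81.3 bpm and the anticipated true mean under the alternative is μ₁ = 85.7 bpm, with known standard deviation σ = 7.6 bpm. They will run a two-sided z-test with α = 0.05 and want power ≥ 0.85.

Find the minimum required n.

Standardized effect: d = |μ₁ − μ₀| / σ = |85.7 − 81.3| / 7.6 = 0.5789
Set Φ(δ − 1.960) = 0.85; then δ − 1.960 = Φ⁻¹(0.85) = 1.036, giving δ = 2.996.
(For δ > 0 the lower-tail rejection region contributes negligibly to power, so the one-term inversion is standard.)
δ = d·√n ⇒ n = (δ/d)² = (2.996 / 0.5789)² = 26.79.
Round up to the next whole unit.

n = 27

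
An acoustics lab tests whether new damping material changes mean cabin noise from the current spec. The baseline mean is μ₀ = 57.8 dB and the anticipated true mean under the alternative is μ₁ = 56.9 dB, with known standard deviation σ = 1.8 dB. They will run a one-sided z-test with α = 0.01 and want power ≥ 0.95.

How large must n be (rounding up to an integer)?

Standardized effect: d = |μ₁ − μ₀| / σ = |56.9 − 57.8| / 1.8 = 0.5000
For power 0.95 need Φ(δ − z_{0.01}) = 0.95, so δ = z_{0.01} + z_{0.05} = 2.326 + 1.645 = 3.971.
δ = d·√n ⇒ n = (δ/d)² = (3.971 / 0.5000)² = 63.08.
Rounding up, n = 64.

n = 64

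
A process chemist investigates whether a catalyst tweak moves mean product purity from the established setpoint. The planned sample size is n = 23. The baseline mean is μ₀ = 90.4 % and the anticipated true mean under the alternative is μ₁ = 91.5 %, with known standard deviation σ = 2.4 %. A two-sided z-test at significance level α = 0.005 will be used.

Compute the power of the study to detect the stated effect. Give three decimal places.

Power ≈ 0.271

Standardized effect: d = |μ₁ − μ₀| / σ = |91.5 − 90.4| / 2.4 = 0.4583
Noncentrality parameter: δ = d·√n = 0.4583 × √23 = 2.1981
Critical value for a two-sided test at α = 0.005: z_{α/2} = 2.807.
Power = Φ(δ − 2.807) + Φ(−δ − 2.807) = Φ(-0.609) + Φ(-5.005) = 0.2713 + 0.0000 = 0.2713.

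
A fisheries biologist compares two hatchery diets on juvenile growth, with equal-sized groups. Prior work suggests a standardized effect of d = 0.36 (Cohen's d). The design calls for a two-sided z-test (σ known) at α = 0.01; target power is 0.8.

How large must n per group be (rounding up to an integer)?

Set Φ(δ − 2.576) = 0.8; then δ − 2.576 = Φ⁻¹(0.8) = 0.842, giving δ = 3.417.
(Ignoring the negligible lower-tail rejection probability gives the usual closed-form inversion.)
δ = d·√(n/2) ⇒ n = 2(δ/d)² = 2 × (3.417 / 0.36)² = 180.23.
Round up to the next whole unit.

n = 181 per group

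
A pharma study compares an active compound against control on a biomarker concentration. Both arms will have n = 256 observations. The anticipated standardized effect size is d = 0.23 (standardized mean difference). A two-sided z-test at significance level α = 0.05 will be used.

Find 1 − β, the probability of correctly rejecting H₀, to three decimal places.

Noncentrality parameter: δ = d·√(n/2) = 0.23 × √(256/2) = 2.6022
Critical value for a two-sided test at α = 0.05: z_{α/2} = 1.960.
Power = Φ(δ − 1.960) + Φ(−δ − 1.960) = Φ(0.642) + Φ(-4.562) = 0.7396 + 0.0000 = 0.7396.

Power ≈ 0.740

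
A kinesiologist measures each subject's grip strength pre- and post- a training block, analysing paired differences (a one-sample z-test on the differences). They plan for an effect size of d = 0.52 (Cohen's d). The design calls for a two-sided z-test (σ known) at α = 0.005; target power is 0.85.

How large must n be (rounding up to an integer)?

n = 55

Set Φ(δ − 2.807) = 0.85; then δ − 2.807 = Φ⁻¹(0.85) = 1.036, giving δ = 3.843.
(Ignoring the negligible lower-tail rejection probability gives the usual closed-form inversion.)
δ = d·√n ⇒ n = (δ/d)² = (3.843 / 0.52)² = 54.63.
Rounding up, n = 55.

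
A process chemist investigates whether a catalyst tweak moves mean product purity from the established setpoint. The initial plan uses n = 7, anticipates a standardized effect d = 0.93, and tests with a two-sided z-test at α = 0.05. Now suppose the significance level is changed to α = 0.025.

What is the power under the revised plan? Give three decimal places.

Power ≈ 0.587

δ = d·√n = 0.93 × √7 = 2.4605 (unchanged). New critical value: z_{0.0125} = 2.241.
Revised power = Φ(δ − 2.241) + Φ(−δ − 2.241) = Φ(0.219) + Φ(-4.702) = 0.5867 + 0.0000 = 0.5867.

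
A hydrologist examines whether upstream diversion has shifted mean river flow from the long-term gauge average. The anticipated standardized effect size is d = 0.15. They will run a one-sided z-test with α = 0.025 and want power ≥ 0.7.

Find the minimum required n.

n = 275

Set Φ(δ − 1.960) = 0.7; then δ − 1.960 = Φ⁻¹(0.7) = 0.524, giving δ = 2.484.
δ = d·√n ⇒ n = (δ/d)² = (2.484 / 0.15)² = 274.31.
Round up to the next whole unit.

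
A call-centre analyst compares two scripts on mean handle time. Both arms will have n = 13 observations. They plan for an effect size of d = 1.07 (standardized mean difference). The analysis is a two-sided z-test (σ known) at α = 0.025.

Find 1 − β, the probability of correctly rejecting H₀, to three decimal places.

Power ≈ 0.687

Noncentrality parameter: λ = d·√(n/2) = 1.07 × √(13/2) = 2.7280
Two-sided α = 0.025 → critical value z_{0.0125} = 2.241.
Power = Φ(λ − 2.241) + Φ(−λ − 2.241) = Φ(0.487) + Φ(-4.969) = 0.6867 + 0.0000 = 0.6867.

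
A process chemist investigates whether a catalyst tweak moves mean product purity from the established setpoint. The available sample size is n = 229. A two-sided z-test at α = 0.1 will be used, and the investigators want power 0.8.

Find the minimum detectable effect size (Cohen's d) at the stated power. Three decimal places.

Need Φ(δ − 1.645) = 0.8, so δ = 1.645 + 0.842 = 2.486.
(Lower-tail contribution to power is negligible for δ > 0.)
δ = d·√n ⇒ d = δ/√n = 2.486/√229 = 0.1643.

d ≈ 0.164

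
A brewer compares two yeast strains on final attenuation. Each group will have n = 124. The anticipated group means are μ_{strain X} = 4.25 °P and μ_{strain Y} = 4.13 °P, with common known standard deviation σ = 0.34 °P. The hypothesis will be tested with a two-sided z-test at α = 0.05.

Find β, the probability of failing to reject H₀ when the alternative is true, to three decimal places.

β ≈ 0.206

Standardized effect: d = |μ_{strain X} − μ_{strain Y}| / σ = |4.25 − 4.13| / 0.34 = 0.3529
Noncentrality parameter: λ = d·√(n/2) = 0.3529 × √(124/2) = 2.7791
Critical value for a two-sided test at α = 0.05: z_{α/2} = 1.960.
Power = Φ(λ − 1.960) + Φ(−λ − 1.960) = Φ(0.819) + Φ(-4.739) = 0.7936 + 0.0000 = 0.7936.
Type II error: β = 1 − power = 1 − 0.7936 = 0.2064.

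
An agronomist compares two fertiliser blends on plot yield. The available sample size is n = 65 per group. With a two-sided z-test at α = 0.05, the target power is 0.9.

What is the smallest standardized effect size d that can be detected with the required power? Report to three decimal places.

Need Φ(δ − 1.960) = 0.9, so δ = 1.960 + 1.282 = 3.242.
(The second rejection-region term Φ(−δ − z_{α/2}) is negligible and dropped.)
δ = d·√(n/2) ⇒ d = δ/√(n/2) = 3.242/√(65/2) = 0.5686.

d ≈ 0.569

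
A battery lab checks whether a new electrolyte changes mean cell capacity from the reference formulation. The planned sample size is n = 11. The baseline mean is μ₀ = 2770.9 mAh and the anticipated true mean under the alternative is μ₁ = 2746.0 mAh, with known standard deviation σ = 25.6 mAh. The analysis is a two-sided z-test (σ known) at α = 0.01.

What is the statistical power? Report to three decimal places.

Power ≈ 0.742

Standardized effect: d = |μ₁ − μ₀| / σ = |2746.0 − 2770.9| / 25.6 = 0.9727
Noncentrality parameter: δ = d·√n = 0.9727 × √11 = 3.2259
Two-sided α = 0.01 → critical value z_{0.005} = 2.576.
Power = Φ(δ − 2.576) + Φ(−δ − 2.576) = Φ(0.650) + Φ(-5.802) = 0.7422 + 0.0000 = 0.7422.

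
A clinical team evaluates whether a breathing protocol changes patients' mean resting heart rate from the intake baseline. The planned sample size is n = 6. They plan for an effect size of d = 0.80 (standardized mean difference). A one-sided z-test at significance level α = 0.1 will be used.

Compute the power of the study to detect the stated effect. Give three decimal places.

Power ≈ 0.751

Noncentrality parameter: δ = d·√n = 0.80 × √6 = 1.9596
Critical value for a one-sided test at α = 0.1: z_α = 1.282.
Power = Φ(δ − 1.282) = Φ(0.678) = 0.7511.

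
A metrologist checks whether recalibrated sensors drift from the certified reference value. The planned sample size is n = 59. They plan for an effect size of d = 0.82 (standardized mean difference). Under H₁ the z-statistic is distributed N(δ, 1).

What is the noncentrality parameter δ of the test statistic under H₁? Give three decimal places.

The noncentrality parameter scales effect size by the design's sample-size factor: δ = d·√n = 0.82 × √59 = 6.2985

δ ≈ 6.299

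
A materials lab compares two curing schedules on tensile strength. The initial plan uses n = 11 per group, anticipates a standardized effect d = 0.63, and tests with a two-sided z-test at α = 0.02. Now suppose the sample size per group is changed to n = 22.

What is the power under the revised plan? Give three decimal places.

Power ≈ 0.406

With n = 22 per group: δ = d·√(n/2) = 0.63 × √(22/2) = 2.0895. Critical value z_{0.01} = 2.326.
Revised power = Φ(δ − 2.326) + Φ(−δ − 2.326) = Φ(-0.237) + Φ(-4.416) = 0.4064 + 0.0000 = 0.4064.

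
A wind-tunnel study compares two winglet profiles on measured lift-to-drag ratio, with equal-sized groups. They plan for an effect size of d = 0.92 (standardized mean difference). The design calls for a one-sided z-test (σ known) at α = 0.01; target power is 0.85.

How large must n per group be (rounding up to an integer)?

For power 0.85 need Φ(δ − z_{0.01}) = 0.85, so δ = z_{0.01} + z_{0.15} = 2.326 + 1.036 = 3.363.
δ = d·√(n/2) ⇒ n = 2(δ/d)² = 2 × (3.363 / 0.92)² = 26.72.
Round up to the next whole unit.

n = 27 per group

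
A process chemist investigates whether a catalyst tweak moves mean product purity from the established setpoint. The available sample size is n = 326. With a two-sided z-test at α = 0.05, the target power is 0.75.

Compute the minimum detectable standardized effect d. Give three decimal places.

d ≈ 0.146

Required noncentrality: δ = z_{0.025} + z_{0.25} = 1.960 + 0.674 = 2.634.
(Lower-tail contribution to power is negligible for δ > 0.)
δ = d·√n ⇒ d = δ/√n = 2.634/√326 = 0.1459.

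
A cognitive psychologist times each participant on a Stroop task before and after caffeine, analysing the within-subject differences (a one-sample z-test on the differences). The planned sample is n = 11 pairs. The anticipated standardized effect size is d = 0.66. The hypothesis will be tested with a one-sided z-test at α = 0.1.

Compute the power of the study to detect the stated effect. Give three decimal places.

Power ≈ 0.818

Noncentrality parameter: δ = d·√n = 0.66 × √11 = 2.1890
Critical value for a one-sided test at α = 0.1: z_α = 1.282.
Power = Φ(δ − 1.282) = Φ(0.907) = 0.8179.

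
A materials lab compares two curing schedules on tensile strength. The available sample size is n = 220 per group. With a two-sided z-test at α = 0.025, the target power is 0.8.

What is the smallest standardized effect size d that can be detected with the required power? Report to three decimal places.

Need Φ(δ − 2.241) = 0.8, so δ = 2.241 + 0.842 = 3.083.
(Lower-tail contribution to power is negligible for δ > 0.)
δ = d·√(n/2) ⇒ d = δ/√(n/2) = 3.083/√(220/2) = 0.2940.

d ≈ 0.294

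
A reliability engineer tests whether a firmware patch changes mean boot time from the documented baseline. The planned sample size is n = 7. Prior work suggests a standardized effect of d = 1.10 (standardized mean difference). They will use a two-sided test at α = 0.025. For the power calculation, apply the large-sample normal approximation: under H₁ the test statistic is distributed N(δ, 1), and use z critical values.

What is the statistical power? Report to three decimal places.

Power ≈ 0.748

Noncentrality parameter: δ = d·√n = 1.10 × √7 = 2.9103
Critical value for a two-sided test at α = 0.025: z_{α/2} = 2.241.
Power = Φ(δ − 2.241) + Φ(−δ − 2.241) = Φ(0.669) + Φ(-5.152) = 0.7482 + 0.0000 = 0.7482.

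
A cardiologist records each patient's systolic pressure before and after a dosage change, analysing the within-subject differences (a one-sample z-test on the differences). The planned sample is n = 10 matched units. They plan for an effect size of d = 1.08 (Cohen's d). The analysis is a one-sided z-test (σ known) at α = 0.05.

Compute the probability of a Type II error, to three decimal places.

Noncentrality parameter: δ = d·√n = 1.08 × √10 = 3.4153
One-sided α = 0.05 → critical value z_{0.05} = 1.645.
Power = Φ(δ − 1.645) = Φ(1.770) = 0.9617.
Type II error: β = 1 − power = 1 − 0.9617 = 0.0383.

β ≈ 0.038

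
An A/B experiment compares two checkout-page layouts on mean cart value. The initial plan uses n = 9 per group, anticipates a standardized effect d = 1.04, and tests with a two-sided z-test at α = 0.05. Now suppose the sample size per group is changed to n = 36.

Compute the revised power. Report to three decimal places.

Power ≈ 0.993

With n = 36 per group: δ = d·√(n/2) = 1.04 × √(36/2) = 4.4123. Critical value z_{0.025} = 1.960.
Revised power = Φ(δ − 1.960) + Φ(−δ − 1.960) = Φ(2.452) + Φ(-6.372) = 0.9929 + 0.0000 = 0.9929.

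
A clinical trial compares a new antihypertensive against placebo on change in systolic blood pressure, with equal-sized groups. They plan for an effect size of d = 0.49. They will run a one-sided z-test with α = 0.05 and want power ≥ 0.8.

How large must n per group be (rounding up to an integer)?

For power 0.8 need Φ(δ − z_{0.05}) = 0.8, so δ = z_{0.05} + z_{0.20} = 1.645 + 0.842 = 2.486.
δ = d·√(n/2) ⇒ n = 2(δ/d)² = 2 × (2.486 / 0.49)² = 51.50.
Rounding up, n = 52 per group.

n = 52 per group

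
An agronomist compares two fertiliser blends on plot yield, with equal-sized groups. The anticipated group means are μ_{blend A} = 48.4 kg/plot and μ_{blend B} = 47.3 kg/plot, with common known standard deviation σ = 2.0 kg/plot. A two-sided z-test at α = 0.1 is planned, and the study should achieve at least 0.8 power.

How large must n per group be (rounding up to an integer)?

n = 41 per group

Standardized effect: d = |μ_{blend A} − μ_{blend B}| / σ = |48.4 − 47.3| / 2.0 = 0.5500
Set Φ(δ − 1.645) = 0.8; then δ − 1.645 = Φ⁻¹(0.8) = 0.842, giving δ = 2.486.
(The Φ(−δ − z_{α/2}) term is vanishingly small for δ > 0 and is dropped in the standard sample-size formula.)
δ = d·√(n/2) ⇒ n = 2(δ/d)² = 2 × (2.486 / 0.5500)² = 40.88.
Round up to the next whole unit.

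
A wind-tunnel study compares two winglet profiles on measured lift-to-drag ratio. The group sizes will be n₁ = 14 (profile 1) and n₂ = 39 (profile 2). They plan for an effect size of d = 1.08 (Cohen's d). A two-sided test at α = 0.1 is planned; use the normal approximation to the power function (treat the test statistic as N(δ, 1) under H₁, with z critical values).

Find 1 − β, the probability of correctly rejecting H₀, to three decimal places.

Power ≈ 0.966

Noncentrality parameter: δ = d / √(1/n₁ + 1/n₂) = 1.08 / √(1/14 + 1/39) = 3.4664
Critical value for a two-sided test at α = 0.1: z_{α/2} = 1.645.
Power = Φ(δ − 1.645) + Φ(−δ − 1.645) = Φ(1.822) + Φ(-5.111) = 0.9657 + 0.0000 = 0.9657.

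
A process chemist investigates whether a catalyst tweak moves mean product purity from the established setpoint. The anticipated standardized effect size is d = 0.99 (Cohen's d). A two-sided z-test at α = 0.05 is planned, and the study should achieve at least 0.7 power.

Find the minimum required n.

n = 7

For power 0.7 need Φ(δ − z_{0.025}) = 0.7, so δ = z_{0.025} + z_{0.30} = 1.960 + 0.524 = 2.484.
(Ignoring the negligible lower-tail rejection probability gives the usual closed-form inversion.)
δ = d·√n ⇒ n = (δ/d)² = (2.484 / 0.99)² = 6.30.
Rounding up, n = 7.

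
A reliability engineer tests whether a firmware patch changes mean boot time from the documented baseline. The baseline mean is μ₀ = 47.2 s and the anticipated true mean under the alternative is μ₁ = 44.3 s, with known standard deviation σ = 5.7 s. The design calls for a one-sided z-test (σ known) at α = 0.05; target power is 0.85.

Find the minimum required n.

n = 28

Standardized effect: d = |μ₁ − μ₀| / σ = |44.3 − 47.2| / 5.7 = 0.5088
Set Φ(δ − 1.645) = 0.85; then δ − 1.645 = Φ⁻¹(0.85) = 1.036, giving δ = 2.681.
δ = d·√n ⇒ n = (δ/d)² = (2.681 / 0.5088)² = 27.77.
Round up to the next whole unit.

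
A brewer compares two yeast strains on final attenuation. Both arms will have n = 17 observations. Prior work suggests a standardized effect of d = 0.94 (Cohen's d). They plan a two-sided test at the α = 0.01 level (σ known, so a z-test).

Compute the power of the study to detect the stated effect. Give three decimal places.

Noncentrality parameter: δ = d·√(n/2) = 0.94 × √(17/2) = 2.7405
Two-sided α = 0.01 → critical value z_{0.005} = 2.576.
Power = Φ(δ − 2.576) + Φ(−δ − 2.576) = Φ(0.165) + Φ(-5.316) = 0.5654 + 0.0000 = 0.5654.

Power ≈ 0.565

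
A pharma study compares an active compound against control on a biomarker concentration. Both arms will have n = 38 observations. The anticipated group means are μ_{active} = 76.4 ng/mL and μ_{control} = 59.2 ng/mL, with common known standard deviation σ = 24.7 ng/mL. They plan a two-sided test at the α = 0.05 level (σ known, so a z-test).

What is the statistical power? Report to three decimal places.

Power ≈ 0.859

Standardized effect: d = |μ_{active} − μ_{control}| / σ = |76.4 − 59.2| / 24.7 = 0.6964
Noncentrality parameter: δ = d·√(n/2) = 0.6964 × √(38/2) = 3.0353
Two-sided α = 0.05 → critical value z_{0.025} = 1.960.
Power = Φ(δ − 1.960) + Φ(−δ − 1.960) = Φ(1.075) + Φ(-4.995) = 0.8589 + 0.0000 = 0.8589.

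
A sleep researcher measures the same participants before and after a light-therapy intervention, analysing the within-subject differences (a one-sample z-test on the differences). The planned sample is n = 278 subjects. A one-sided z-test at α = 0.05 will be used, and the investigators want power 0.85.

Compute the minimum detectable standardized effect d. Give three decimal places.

Required noncentrality: δ = z_{0.05} + z_{0.15} = 1.645 + 1.036 = 2.681.
δ = d·√n ⇒ d = δ/√n = 2.681/√278 = 0.1608.

d ≈ 0.161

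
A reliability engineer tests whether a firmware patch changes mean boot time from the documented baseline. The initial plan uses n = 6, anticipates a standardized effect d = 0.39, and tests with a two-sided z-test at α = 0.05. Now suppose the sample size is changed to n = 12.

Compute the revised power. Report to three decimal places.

With n = 12: δ = d·√n = 0.39 × √12 = 1.3510. Critical value z_{0.025} = 1.960.
Revised power = Φ(δ − 1.960) + Φ(−δ − 1.960) = Φ(-0.609) + Φ(-3.311) = 0.2713 + 0.0005 = 0.2717.

Power ≈ 0.272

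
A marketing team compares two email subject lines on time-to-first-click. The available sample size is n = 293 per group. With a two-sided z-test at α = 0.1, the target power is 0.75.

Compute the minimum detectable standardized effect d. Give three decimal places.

d ≈ 0.192

Required noncentrality: δ = z_{0.05} + z_{0.25} = 1.645 + 0.674 = 2.319.
(Lower-tail contribution to power is negligible for δ > 0.)
δ = d·√(n/2) ⇒ d = δ/√(n/2) = 2.319/√(293/2) = 0.1916.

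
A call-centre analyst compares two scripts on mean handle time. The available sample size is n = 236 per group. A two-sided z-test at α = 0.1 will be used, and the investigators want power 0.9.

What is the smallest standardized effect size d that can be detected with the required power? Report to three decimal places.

Need Φ(δ − 1.645) = 0.9, so δ = 1.645 + 1.282 = 2.926.
(Lower-tail contribution to power is negligible for δ > 0.)
δ = d·√(n/2) ⇒ d = δ/√(n/2) = 2.926/√(236/2) = 0.2694.

d ≈ 0.269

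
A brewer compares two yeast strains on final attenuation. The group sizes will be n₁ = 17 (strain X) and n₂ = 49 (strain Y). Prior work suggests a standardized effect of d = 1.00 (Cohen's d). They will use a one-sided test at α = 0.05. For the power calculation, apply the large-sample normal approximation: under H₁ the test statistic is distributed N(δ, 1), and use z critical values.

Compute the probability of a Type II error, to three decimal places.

Noncentrality parameter: δ = d / √(1/n₁ + 1/n₂) = 1.00 / √(1/17 + 1/49) = 3.5526
One-sided α = 0.05 → critical value z_{0.05} = 1.645.
Power = P(Z > 1.645 − δ) = Φ(1.908) = 0.9718.
Type II error: β = 1 − power = 1 − 0.9718 = 0.0282.

β ≈ 0.028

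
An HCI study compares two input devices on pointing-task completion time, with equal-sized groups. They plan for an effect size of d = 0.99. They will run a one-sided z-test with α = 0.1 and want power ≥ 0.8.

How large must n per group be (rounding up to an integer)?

n = 10 per group

Set Φ(δ − 1.282) = 0.8; then δ − 1.282 = Φ⁻¹(0.8) = 0.842, giving δ = 2.123.
δ = d·√(n/2) ⇒ n = 2(δ/d)² = 2 × (2.123 / 0.99)² = 9.20.
Round up to the next whole unit.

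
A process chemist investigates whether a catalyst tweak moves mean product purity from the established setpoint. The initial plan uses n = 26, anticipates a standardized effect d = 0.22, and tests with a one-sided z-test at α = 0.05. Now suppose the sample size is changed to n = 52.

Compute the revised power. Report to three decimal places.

Power ≈ 0.477

With n = 52: δ = d·√n = 0.22 × √52 = 1.5864. Critical value z_{0.05} = 1.645.
Revised power = P(Z > 1.645 − δ) = Φ(-0.058) = 0.4767.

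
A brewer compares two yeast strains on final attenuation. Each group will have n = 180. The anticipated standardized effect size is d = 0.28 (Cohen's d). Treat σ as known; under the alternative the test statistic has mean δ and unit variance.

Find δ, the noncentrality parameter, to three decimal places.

The noncentrality parameter scales effect size by the design's sample-size factor: δ = d·√(n/2) = 0.28 × √(180/2) = 2.6563

δ ≈ 2.656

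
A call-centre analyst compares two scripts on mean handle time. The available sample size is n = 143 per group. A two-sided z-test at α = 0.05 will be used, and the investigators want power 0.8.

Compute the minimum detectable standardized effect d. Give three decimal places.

d ≈ 0.331

Need Φ(δ − 1.960) = 0.8, so δ = 1.960 + 0.842 = 2.802.
(Lower-tail contribution to power is negligible for δ > 0.)
δ = d·√(n/2) ⇒ d = δ/√(n/2) = 2.802/√(143/2) = 0.3313.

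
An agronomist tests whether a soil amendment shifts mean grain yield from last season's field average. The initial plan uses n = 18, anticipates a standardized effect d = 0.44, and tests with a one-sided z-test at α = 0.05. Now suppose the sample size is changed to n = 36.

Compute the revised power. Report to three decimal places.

Power ≈ 0.840

With n = 36: δ = d·√n = 0.44 × √36 = 2.6400. Critical value z_{0.05} = 1.645.
Revised power = Φ(δ − 1.645) = Φ(0.995) = 0.8402.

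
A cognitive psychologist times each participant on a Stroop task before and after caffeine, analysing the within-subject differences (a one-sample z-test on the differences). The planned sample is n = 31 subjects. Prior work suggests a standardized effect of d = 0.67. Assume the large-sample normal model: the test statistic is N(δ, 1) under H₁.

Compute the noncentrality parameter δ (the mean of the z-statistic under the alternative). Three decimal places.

δ ≈ 3.730

The noncentrality parameter scales effect size by the design's sample-size factor: δ = d·√n = 0.67 × √31 = 3.7304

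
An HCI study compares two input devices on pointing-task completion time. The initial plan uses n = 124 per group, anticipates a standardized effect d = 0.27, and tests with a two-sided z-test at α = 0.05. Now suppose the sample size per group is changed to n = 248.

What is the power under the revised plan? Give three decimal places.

Power ≈ 0.852

With n = 248 per group: δ = d·√(n/2) = 0.27 × √(248/2) = 3.0066. Critical value z_{0.025} = 1.960.
Revised power = Φ(δ − 1.960) + Φ(−δ − 1.960) = Φ(1.047) + Φ(-4.967) = 0.8524 + 0.0000 = 0.8524.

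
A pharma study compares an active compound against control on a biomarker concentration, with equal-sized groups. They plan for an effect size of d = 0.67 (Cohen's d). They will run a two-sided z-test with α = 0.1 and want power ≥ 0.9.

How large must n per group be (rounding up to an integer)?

n = 39 per group

Set Φ(δ − 1.645) = 0.9; then δ − 1.645 = Φ⁻¹(0.9) = 1.282, giving δ = 2.926.
(The Φ(−δ − z_{α/2}) term is vanishingly small for δ > 0 and is dropped in the standard sample-size formula.)
δ = d·√(n/2) ⇒ n = 2(δ/d)² = 2 × (2.926 / 0.67)² = 38.15.
Rounding up, n = 39 per group.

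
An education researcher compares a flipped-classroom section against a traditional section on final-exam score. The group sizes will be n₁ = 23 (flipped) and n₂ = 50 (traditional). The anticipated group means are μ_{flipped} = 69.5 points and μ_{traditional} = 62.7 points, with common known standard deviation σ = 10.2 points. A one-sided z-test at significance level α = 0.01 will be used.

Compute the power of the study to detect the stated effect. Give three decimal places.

Standardized effect: d = |μ_{flipped} − μ_{traditional}| / σ = |69.5 − 62.7| / 10.2 = 0.6667
Noncentrality parameter: λ = d / √(1/n₁ + 1/n₂) = 0.6667 / √(1/23 + 1/50) = 2.6460
Critical value for a one-sided test at α = 0.01: z_α = 2.326.
Power = Φ(λ − 2.326) = Φ(0.320) = 0.6254.

Power ≈ 0.625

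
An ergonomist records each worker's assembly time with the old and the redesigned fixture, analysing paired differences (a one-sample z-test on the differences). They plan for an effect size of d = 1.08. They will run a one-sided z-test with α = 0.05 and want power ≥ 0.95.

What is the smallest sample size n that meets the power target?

Set Φ(δ − 1.645) = 0.95; then δ − 1.645 = Φ⁻¹(0.95) = 1.645, giving δ = 3.290.
δ = d·√n ⇒ n = (δ/d)² = (3.290 / 1.08)² = 9.28.
Rounding up, n = 10.

n = 10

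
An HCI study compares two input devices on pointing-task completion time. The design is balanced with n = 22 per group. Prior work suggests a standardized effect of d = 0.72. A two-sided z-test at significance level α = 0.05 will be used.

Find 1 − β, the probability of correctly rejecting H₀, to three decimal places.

Noncentrality parameter: δ = d·√(n/2) = 0.72 × √(22/2) = 2.3880
Critical value for a two-sided test at α = 0.05: z_{α/2} = 1.960.
Power = Φ(δ − 1.960) + Φ(−δ − 1.960) = Φ(0.428) + Φ(-4.348) = 0.6657 + 0.0000 = 0.6657.

Power ≈ 0.666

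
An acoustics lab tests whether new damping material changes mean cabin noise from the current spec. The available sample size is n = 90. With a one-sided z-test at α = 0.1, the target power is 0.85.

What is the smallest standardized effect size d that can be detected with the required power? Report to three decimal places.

d ≈ 0.244

Required noncentrality: δ = z_{0.1} + z_{0.15} = 1.282 + 1.036 = 2.318.
δ = d·√n ⇒ d = δ/√n = 2.318/√90 = 0.2443.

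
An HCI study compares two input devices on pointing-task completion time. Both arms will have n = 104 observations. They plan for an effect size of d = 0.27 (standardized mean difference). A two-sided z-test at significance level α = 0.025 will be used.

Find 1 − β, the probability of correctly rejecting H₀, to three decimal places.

Noncentrality parameter: δ = d·√(n/2) = 0.27 × √(104/2) = 1.9470
Critical value for a two-sided test at α = 0.025: z_{α/2} = 2.241.
Power = Φ(δ − 2.241) + Φ(−δ − 2.241) = Φ(-0.294) + Φ(-4.188) = 0.3842 + 0.0000 = 0.3842.

Power ≈ 0.384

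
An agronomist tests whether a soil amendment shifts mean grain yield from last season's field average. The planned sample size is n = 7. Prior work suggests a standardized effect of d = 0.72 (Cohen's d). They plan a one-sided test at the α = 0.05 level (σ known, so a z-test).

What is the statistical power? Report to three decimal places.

Noncentrality parameter: δ = d·√n = 0.72 × √7 = 1.9049
One-sided α = 0.05 → critical value z_{0.05} = 1.645.
Power = Φ(δ − 1.645) = Φ(0.260) = 0.6026.

Power ≈ 0.603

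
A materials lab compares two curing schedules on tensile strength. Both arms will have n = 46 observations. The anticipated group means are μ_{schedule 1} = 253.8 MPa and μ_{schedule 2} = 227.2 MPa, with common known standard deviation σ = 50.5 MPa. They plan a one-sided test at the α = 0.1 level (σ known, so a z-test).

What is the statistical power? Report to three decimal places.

Power ≈ 0.893

Standardized effect: d = |μ_{schedule 1} − μ_{schedule 2}| / σ = |253.8 − 227.2| / 50.5 = 0.5267
Noncentrality parameter: λ = d·√(n/2) = 0.5267 × √(46/2) = 2.5261
One-sided α = 0.1 → critical value z_{0.1} = 1.282.
Power = Φ(λ − 1.282) = Φ(1.245) = 0.8934.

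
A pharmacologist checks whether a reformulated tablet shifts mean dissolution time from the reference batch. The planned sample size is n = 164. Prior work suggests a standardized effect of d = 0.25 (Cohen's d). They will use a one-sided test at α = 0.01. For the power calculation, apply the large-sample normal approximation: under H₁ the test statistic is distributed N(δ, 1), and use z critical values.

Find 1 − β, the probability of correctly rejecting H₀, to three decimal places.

Power ≈ 0.809

Noncentrality parameter: δ = d·√n = 0.25 × √164 = 3.2016
One-sided α = 0.01 → critical value z_{0.01} = 2.326.
Power = Φ(δ − 2.326) = Φ(0.875) = 0.8093.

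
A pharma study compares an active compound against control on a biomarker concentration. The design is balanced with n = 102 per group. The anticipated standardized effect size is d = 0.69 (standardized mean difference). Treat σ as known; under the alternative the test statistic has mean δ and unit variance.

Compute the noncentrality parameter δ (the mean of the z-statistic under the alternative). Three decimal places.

δ ≈ 4.928

The noncentrality parameter scales effect size by the design's sample-size factor: δ = d·√(n/2) = 0.69 × √(102/2) = 4.9276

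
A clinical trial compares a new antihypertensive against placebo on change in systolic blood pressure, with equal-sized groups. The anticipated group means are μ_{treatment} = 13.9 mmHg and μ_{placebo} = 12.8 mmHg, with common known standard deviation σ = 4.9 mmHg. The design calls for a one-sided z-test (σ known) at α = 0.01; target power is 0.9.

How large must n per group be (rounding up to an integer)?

n = 517 per group

Standardized effect: d = |μ_{treatment} − μ_{placebo}| / σ = |13.9 − 12.8| / 4.9 = 0.2245
Set Φ(δ − 2.326) = 0.9; then δ − 2.326 = Φ⁻¹(0.9) = 1.282, giving δ = 3.608.
δ = d·√(n/2) ⇒ n = 2(δ/d)² = 2 × (3.608 / 0.2245)² = 516.59.
Rounding up, n = 517 per group.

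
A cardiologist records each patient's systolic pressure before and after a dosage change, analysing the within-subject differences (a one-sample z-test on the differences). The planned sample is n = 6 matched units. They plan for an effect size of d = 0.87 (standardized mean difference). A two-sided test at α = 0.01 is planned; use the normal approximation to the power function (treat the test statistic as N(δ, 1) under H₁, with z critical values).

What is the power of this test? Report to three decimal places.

Power ≈ 0.328

Noncentrality parameter: δ = d·√n = 0.87 × √6 = 2.1311
Critical value for a two-sided test at α = 0.01: z_{α/2} = 2.576.
Power = Φ(δ − 2.576) + Φ(−δ − 2.576) = Φ(-0.445) + Φ(-4.707) = 0.3282 + 0.0000 = 0.3282.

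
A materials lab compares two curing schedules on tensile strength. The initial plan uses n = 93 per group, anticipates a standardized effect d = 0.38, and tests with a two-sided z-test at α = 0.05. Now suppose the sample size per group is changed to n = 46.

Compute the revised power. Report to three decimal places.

With n = 46 per group: δ = d·√(n/2) = 0.38 × √(46/2) = 1.8224. Critical value z_{0.025} = 1.960.
Revised power = Φ(δ − 1.960) + Φ(−δ − 1.960) = Φ(-0.138) + Φ(-3.782) = 0.4453 + 0.0001 = 0.4454.

Power ≈ 0.445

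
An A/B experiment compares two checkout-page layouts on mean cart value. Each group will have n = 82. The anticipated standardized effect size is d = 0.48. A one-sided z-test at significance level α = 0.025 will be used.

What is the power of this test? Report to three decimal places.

Noncentrality parameter: δ = d·√(n/2) = 0.48 × √(82/2) = 3.0735
One-sided α = 0.025 → critical value z_{0.025} = 1.960.
Power = P(Z > 1.960 − δ) = Φ(1.114) = 0.8673.

Power ≈ 0.867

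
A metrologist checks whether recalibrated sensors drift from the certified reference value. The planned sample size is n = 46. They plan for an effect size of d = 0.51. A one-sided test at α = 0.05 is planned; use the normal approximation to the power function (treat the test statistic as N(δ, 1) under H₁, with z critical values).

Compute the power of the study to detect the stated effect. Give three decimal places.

Power ≈ 0.965

Noncentrality parameter: δ = d·√n = 0.51 × √46 = 3.4590
Critical value for a one-sided test at α = 0.05: z_α = 1.645.
Power = Φ(δ − 1.645) = Φ(1.814) = 0.9652.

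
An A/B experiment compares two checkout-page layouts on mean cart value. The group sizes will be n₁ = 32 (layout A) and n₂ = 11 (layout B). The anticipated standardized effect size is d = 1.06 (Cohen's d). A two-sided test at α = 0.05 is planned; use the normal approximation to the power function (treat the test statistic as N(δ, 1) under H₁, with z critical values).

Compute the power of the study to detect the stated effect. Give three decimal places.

Noncentrality parameter: λ = d / √(1/n₁ + 1/n₂) = 1.06 / √(1/32 + 1/11) = 3.0328
Critical value for a two-sided test at α = 0.05: z_{α/2} = 1.960.
Power = Φ(λ − 1.960) + Φ(−λ − 1.960) = Φ(1.073) + Φ(-4.993) = 0.8583 + 0.0000 = 0.8583.

Power ≈ 0.858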